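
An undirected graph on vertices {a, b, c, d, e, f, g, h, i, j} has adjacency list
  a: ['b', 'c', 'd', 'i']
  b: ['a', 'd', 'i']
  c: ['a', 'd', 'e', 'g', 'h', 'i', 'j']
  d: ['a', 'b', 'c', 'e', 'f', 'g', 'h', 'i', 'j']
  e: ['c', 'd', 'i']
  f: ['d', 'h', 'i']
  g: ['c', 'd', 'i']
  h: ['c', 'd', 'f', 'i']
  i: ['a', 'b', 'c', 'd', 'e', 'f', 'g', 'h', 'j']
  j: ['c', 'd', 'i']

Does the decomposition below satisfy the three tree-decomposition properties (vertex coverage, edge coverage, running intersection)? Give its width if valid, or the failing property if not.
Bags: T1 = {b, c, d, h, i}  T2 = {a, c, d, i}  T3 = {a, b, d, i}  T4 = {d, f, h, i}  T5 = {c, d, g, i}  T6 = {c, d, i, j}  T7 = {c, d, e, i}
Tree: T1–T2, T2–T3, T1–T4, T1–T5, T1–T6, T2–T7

A tree decomposition must satisfy three properties: every vertex lies in some bag; for every edge, both endpoints lie together in some bag; and for every vertex, the bags containing it form a connected subtree. Here bags containing vertex b are not connected in the tree, so the decomposition is invalid.

No — bags containing vertex b are not connected in the tree.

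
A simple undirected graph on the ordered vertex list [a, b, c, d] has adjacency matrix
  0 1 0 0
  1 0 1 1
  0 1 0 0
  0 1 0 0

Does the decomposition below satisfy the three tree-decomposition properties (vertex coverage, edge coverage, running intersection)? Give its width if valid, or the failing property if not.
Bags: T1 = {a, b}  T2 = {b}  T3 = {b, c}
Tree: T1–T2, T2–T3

No — vertex d appears in no bag.

A tree decomposition must satisfy three properties: every vertex lies in some bag; for every edge, both endpoints lie together in some bag; and for every vertex, the bags containing it form a connected subtree. Here vertex d appears in no bag, so the decomposition is invalid.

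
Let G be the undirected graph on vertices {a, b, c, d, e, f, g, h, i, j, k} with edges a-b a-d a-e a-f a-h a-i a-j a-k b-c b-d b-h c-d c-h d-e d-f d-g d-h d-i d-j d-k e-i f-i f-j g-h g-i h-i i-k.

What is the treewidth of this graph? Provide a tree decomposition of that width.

Each bag holds 4 vertices, so the decomposition has width 3, which upper-bounds the treewidth. On the other hand G contains the 4-clique {d, g, h, i}. A clique must lie in a single bag of any decomposition, so no decomposition can have width below 3. Hence tw(G) = 3 exactly.

Treewidth 3.
One such decomposition:
Bags: B1 = {a, d, f, j}  B2 = {a, d, f, i}  B3 = {a, d, h, i}  B4 = {a, d, i, k}  B5 = {a, b, d, h}  B6 = {b, c, d, h}  B7 = {a, d, e, i}  B8 = {d, g, h, i}
Tree: B1–B2, B2–B3, B3–B4, B3–B5, B5–B6, B2–B7, B3–B8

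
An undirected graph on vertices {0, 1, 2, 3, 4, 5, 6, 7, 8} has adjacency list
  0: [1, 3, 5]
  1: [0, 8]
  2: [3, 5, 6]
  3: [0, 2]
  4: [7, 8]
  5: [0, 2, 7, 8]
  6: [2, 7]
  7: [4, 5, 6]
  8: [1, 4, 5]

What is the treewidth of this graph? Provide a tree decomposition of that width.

Every bag has size at most 4, so the width is 4 − 1 = 3 and tw(G) ≤ 3. For the lower bound: the 4 vertex sets {0,1,3}, {8}, {5}, {2,4,6,7} are disjoint, each induces a connected subgraph, and every pair is joined by at least one edge of G. Contracting each set to a single vertex therefore yields K_{4} as a minor, and since treewidth is minor-monotone, tw(G) ≥ tw(K_{4}) = 3. Therefore the treewidth is 3.

Treewidth 3.
One such decomposition:
Bags: B1 = {0, 1, 3, 8}  B2 = {0, 3, 5, 8}  B3 = {2, 3, 5, 8}  B4 = {2, 4, 5, 8}  B5 = {2, 4, 5, 7}  B6 = {2, 4, 6, 7}
Tree: B1–B2, B2–B3, B3–B4, B4–B5, B5–B6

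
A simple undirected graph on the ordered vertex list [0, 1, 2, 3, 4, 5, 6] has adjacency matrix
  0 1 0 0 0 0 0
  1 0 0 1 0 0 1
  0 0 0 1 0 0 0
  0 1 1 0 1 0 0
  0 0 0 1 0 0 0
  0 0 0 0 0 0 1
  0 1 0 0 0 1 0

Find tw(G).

1

A width-1 tree decomposition is:
Bags: B1 = {1, 3}  B2 = {3, 4}  B3 = {0, 1}  B4 = {2, 3}  B5 = {1, 6}  B6 = {5, 6}
Tree: B1–B2, B1–B3, B2–B4, B3–B5, B5–B6
Each bag holds 2 vertices, so the decomposition has width 1, which upper-bounds the treewidth. Any graph with an edge has treewidth ≥ 1, and G has the edge 1–3. Combining the bounds, tw(G) = 1.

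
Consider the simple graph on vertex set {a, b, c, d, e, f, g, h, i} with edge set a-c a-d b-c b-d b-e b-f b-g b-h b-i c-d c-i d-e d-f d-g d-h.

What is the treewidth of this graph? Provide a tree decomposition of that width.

Treewidth 2.
One such decomposition:
Bags: B1 = {b, c, d}  B2 = {b, c, i}  B3 = {b, d, e}  B4 = {b, d, g}  B5 = {b, d, h}  B6 = {b, d, f}  B7 = {a, c, d}
Tree: B1–B2, B1–B3, B1–B4, B4–B5, B3–B6, B1–B7

Every bag has size at most 3, so the width is 3 − 1 = 2 and tw(G) ≤ 2. Conversely, {a, c, d} is a clique of size 3, and the vertices of any clique must share a bag in every tree decomposition; so some bag has ≥ 3 vertices and tw(G) ≥ 2. Hence tw(G) = 2 exactly.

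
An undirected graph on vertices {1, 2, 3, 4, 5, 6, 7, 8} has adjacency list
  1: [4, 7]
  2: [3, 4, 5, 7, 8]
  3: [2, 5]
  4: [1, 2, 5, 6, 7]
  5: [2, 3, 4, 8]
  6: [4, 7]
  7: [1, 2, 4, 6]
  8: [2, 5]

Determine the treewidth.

A width-2 tree decomposition is:
Bags: B1 = {2, 4, 7}  B2 = {2, 4, 5}  B3 = {4, 6, 7}  B4 = {1, 4, 7}  B5 = {2, 5, 8}  B6 = {2, 3, 5}
Tree: B1–B2, B1–B3, B3–B4, B2–B5, B2–B6
Each bag holds 3 vertices, so the decomposition has width 2, which upper-bounds the treewidth. Conversely, {1, 4, 7} is a clique of size 3, and the vertices of any clique must share a bag in every tree decomposition; so some bag has ≥ 3 vertices and tw(G) ≥ 2. The upper and lower bounds meet at 2, so that is the treewidth.

2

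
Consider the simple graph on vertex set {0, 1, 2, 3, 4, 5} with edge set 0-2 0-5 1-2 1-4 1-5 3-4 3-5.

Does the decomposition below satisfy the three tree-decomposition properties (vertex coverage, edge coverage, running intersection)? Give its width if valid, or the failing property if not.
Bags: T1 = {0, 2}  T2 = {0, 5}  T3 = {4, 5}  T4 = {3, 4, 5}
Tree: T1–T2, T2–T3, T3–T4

A tree decomposition must satisfy three properties: every vertex lies in some bag; for every edge, both endpoints lie together in some bag; and for every vertex, the bags containing it form a connected subtree. Here vertex 1 appears in no bag, so the decomposition is invalid.

No — vertex 1 appears in no bag.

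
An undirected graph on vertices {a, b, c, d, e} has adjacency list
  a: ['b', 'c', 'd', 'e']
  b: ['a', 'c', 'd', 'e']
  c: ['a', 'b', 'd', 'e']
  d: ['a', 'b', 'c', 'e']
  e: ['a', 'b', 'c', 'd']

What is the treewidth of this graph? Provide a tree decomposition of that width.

Treewidth 4.
One such decomposition:
Bags: B1 = {a, b, c, d, e}
Tree: (single bag)

With just one bag of size 5, the width is 5 − 1 = 4, so tw(G) ≤ 4. On the other hand G contains the 5-clique {a, b, c, d, e}. A clique must lie in a single bag of any decomposition, so no decomposition can have width below 4. Combining the bounds, tw(G) = 4.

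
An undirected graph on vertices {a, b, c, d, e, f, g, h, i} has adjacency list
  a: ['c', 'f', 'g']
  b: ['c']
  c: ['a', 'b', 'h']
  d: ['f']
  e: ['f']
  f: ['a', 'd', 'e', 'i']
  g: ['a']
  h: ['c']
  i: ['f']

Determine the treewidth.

A width-1 tree decomposition is:
Bags: B1 = {d, f}  B2 = {a, f}  B3 = {a, c}  B4 = {e, f}  B5 = {c, h}  B6 = {a, g}  B7 = {b, c}  B8 = {f, i}
Tree: B1–B2, B2–B3, B2–B4, B3–B5, B3–B6, B3–B7, B1–B8
The largest bag has 2 vertices, giving width 1; this decomposition certifies tw(G) ≤ 1. Any graph with an edge has treewidth ≥ 1, and G has the edge d–f. Combining the bounds, tw(G) = 1.

1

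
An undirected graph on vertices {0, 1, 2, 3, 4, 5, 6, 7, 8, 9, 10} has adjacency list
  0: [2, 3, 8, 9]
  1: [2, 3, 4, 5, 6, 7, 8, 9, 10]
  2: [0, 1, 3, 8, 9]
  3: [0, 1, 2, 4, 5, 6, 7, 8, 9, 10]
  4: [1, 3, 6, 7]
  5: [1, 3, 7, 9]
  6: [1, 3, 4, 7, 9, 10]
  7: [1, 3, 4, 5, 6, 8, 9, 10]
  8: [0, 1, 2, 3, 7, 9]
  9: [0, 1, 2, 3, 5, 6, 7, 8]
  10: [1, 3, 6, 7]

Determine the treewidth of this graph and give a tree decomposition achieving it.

Each bag holds 5 vertices, so the decomposition has width 4, which upper-bounds the treewidth. On the other hand G contains the 5-clique {0, 2, 3, 8, 9}. A clique must lie in a single bag of any decomposition, so no decomposition can have width below 4. Therefore the treewidth is 4.

Treewidth 4.
Bags: B1 = {1, 3, 5, 7, 9}  B2 = {1, 3, 7, 8, 9}  B3 = {1, 3, 6, 7, 9}  B4 = {1, 3, 4, 6, 7}  B5 = {1, 2, 3, 8, 9}  B6 = {0, 2, 3, 8, 9}  B7 = {1, 3, 6, 7, 10}
Tree: B1–B2, B1–B3, B3–B4, B2–B5, B5–B6, B3–B7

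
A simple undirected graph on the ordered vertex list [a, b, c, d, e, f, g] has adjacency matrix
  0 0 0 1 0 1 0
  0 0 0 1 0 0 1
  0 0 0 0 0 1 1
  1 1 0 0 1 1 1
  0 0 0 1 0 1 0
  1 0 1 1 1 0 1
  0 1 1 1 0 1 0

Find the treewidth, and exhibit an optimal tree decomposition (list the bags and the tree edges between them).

Treewidth 2.
One optimal decomposition is:
Bags: B1 = {a, d, f}  B2 = {d, f, g}  B3 = {c, f, g}  B4 = {b, d, g}  B5 = {d, e, f}
Tree: B1–B2, B2–B3, B2–B4, B2–B5

Every bag has size at most 3, so the width is 3 − 1 = 2 and tw(G) ≤ 2. For the lower bound, the 3 vertices {d, f, g} are pairwise adjacent, and any tree decomposition puts a clique entirely inside one bag — forcing width ≥ 2. Combining the bounds, tw(G) = 2.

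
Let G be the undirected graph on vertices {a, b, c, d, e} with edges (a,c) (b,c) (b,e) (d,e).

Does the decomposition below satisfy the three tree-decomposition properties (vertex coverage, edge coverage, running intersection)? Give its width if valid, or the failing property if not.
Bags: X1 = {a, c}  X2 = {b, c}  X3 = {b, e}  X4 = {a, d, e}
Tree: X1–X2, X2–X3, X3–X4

No — bags containing vertex a are not connected in the tree.

A tree decomposition must satisfy three properties: every vertex lies in some bag; for every edge, both endpoints lie together in some bag; and for every vertex, the bags containing it form a connected subtree. Here bags containing vertex a are not connected in the tree, so the decomposition is invalid.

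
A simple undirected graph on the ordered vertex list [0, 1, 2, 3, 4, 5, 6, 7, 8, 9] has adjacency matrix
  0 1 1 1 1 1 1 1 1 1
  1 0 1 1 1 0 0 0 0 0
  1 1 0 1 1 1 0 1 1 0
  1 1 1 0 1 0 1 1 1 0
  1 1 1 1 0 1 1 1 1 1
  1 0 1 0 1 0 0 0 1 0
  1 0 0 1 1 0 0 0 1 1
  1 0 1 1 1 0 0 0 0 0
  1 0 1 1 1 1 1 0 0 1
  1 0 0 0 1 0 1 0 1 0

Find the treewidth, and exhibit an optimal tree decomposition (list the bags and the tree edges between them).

Treewidth 4.
One such decomposition:
Bags: B1 = {0, 3, 4, 6, 8}  B2 = {0, 2, 3, 4, 8}  B3 = {0, 1, 2, 3, 4}  B4 = {0, 4, 6, 8, 9}  B5 = {0, 2, 3, 4, 7}  B6 = {0, 2, 4, 5, 8}
Tree: B1–B2, B2–B3, B1–B4, B2–B5, B2–B6

Each bag holds 5 vertices, so the decomposition has width 4, which upper-bounds the treewidth. On the other hand G contains the 5-clique {0, 4, 6, 8, 9}. A clique must lie in a single bag of any decomposition, so no decomposition can have width below 4. The upper and lower bounds meet at 4, so that is the treewidth.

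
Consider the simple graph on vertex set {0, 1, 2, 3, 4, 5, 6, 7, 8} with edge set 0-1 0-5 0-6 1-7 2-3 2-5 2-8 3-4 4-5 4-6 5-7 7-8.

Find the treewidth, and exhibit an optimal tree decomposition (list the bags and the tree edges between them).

The largest bag has 4 vertices, giving width 3; this decomposition certifies tw(G) ≤ 3. For the lower bound: the 4 vertex sets {0,1,6}, {4}, {5}, {2,3,7,8} are disjoint, each induces a connected subgraph, and every pair is joined by at least one edge of G. Contracting each set to a single vertex therefore yields K_{4} as a minor, and since treewidth is minor-monotone, tw(G) ≥ tw(K_{4}) = 3. Therefore the treewidth is 3.

Treewidth 3.
Bags: B1 = {0, 1, 4, 6}  B2 = {0, 1, 4, 5}  B3 = {1, 4, 5, 7}  B4 = {3, 4, 5, 7}  B5 = {2, 3, 5, 7}  B6 = {2, 3, 7, 8}
Tree: B1–B2, B2–B3, B3–B4, B4–B5, B5–B6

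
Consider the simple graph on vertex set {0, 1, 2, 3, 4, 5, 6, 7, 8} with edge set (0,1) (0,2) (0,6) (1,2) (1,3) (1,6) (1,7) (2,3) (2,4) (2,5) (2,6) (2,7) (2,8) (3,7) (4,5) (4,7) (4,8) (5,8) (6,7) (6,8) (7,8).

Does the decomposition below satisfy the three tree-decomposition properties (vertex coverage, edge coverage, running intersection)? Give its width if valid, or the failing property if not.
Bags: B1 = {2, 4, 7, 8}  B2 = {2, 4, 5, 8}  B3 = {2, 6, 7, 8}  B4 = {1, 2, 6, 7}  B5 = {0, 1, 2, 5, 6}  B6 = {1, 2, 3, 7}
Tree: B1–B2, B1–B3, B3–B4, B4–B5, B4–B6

No — bags containing vertex 5 are not connected in the tree.

A tree decomposition must satisfy three properties: every vertex lies in some bag; for every edge, both endpoints lie together in some bag; and for every vertex, the bags containing it form a connected subtree. Here bags containing vertex 5 are not connected in the tree, so the decomposition is invalid.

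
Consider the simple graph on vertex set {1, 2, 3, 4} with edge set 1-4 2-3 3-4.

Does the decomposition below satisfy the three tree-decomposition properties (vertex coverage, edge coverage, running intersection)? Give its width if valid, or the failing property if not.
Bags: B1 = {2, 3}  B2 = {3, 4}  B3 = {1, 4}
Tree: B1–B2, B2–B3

Checking the three conditions: (i) the bags cover all of {1, 2, 3, 4}; (ii) for each edge, some bag contains both endpoints; (iii) the bags containing any fixed vertex form a subtree. All hold, so the decomposition is valid with width 2 − 1 = 1.

Yes; width 1.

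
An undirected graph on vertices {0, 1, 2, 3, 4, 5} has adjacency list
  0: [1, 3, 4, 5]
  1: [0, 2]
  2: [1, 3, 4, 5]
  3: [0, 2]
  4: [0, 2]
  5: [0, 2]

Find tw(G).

2

A width-2 tree decomposition is:
Bags: B1 = {0, 2, 5}  B2 = {0, 1, 2}  B3 = {0, 2, 4}  B4 = {0, 2, 3}
Tree: B1–B2, B2–B3, B3–B4
Each bag holds 3 vertices, so the decomposition has width 2, which upper-bounds the treewidth. The edges 5–2–1–0–5 form a cycle, so G is not a tree and its treewidth is at least 2. Combining the bounds, tw(G) = 2.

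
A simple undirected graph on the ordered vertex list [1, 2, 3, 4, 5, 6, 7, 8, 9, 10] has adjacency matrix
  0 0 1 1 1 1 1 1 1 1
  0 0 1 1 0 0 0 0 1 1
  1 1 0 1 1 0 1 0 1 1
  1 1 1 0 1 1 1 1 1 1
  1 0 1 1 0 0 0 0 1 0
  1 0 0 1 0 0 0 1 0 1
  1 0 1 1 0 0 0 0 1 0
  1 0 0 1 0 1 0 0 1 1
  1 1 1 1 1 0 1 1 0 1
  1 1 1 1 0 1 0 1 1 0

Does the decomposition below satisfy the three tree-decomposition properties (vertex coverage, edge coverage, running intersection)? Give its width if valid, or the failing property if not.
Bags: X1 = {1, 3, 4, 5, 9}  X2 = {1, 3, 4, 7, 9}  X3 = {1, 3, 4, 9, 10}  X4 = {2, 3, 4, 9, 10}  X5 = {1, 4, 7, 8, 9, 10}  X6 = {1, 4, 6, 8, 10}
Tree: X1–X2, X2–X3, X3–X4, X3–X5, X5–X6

No — bags containing vertex 7 are not connected in the tree.

A tree decomposition must satisfy three properties: every vertex lies in some bag; for every edge, both endpoints lie together in some bag; and for every vertex, the bags containing it form a connected subtree. Here bags containing vertex 7 are not connected in the tree, so the decomposition is invalid.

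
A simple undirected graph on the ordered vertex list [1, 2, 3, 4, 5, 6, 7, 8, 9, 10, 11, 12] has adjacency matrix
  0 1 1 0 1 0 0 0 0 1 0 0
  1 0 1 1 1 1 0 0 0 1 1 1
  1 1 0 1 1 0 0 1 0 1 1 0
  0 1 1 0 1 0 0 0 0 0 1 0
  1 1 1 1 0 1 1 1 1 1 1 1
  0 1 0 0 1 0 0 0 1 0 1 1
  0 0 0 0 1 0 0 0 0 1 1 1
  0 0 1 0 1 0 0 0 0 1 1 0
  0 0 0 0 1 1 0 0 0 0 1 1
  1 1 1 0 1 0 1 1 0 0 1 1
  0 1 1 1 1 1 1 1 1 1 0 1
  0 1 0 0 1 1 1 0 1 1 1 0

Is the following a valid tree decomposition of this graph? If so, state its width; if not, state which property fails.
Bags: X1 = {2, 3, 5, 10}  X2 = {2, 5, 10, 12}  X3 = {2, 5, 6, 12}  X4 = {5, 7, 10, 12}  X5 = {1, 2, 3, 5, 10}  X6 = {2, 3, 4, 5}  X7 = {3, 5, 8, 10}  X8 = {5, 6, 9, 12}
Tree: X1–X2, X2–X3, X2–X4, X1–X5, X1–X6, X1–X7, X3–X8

No — vertex 11 appears in no bag.

A tree decomposition must satisfy three properties: every vertex lies in some bag; for every edge, both endpoints lie together in some bag; and for every vertex, the bags containing it form a connected subtree. Here vertex 11 appears in no bag, so the decomposition is invalid.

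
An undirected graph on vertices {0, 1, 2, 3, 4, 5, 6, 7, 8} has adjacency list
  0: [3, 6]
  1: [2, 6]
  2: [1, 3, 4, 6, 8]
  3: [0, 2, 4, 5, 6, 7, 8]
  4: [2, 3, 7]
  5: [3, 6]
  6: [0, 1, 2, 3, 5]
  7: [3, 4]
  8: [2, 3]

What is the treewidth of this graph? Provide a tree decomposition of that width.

Every bag has size at most 3, so the width is 3 − 1 = 2 and tw(G) ≤ 2. For the lower bound, the 3 vertices {1, 2, 6} are pairwise adjacent, and any tree decomposition puts a clique entirely inside one bag — forcing width ≥ 2. Therefore the treewidth is 2.

Treewidth 2.
One such decomposition:
Bags: B1 = {2, 3, 6}  B2 = {2, 3, 4}  B3 = {3, 5, 6}  B4 = {2, 3, 8}  B5 = {1, 2, 6}  B6 = {3, 4, 7}  B7 = {0, 3, 6}
Tree: B1–B2, B1–B3, B2–B4, B1–B5, B2–B6, B1–B7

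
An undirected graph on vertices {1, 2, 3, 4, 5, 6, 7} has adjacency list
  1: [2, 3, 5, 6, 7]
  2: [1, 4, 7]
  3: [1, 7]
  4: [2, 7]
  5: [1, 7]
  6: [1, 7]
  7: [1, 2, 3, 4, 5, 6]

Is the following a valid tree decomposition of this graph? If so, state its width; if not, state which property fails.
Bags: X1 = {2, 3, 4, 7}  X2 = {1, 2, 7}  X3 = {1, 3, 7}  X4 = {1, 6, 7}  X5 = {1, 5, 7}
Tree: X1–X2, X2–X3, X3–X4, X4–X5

No — bags containing vertex 3 are not connected in the tree.

A tree decomposition must satisfy three properties: every vertex lies in some bag; for every edge, both endpoints lie together in some bag; and for every vertex, the bags containing it form a connected subtree. Here bags containing vertex 3 are not connected in the tree, so the decomposition is invalid.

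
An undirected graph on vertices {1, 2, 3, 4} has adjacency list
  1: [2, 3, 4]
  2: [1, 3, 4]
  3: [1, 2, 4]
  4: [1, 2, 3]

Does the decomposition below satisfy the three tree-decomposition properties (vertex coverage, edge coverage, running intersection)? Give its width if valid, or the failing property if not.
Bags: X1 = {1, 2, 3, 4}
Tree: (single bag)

Vertex coverage: the bags together contain {1, 2, 3, 4}, the full vertex set. Edge coverage: each edge of G has both endpoints in at least one bag. Running intersection: for every vertex, the bags containing it form a connected subtree. All three properties hold, so this is a valid tree decomposition of width max|bag| − 1 = 3, and hence tw(G) ≤ 3.

Yes; width 3.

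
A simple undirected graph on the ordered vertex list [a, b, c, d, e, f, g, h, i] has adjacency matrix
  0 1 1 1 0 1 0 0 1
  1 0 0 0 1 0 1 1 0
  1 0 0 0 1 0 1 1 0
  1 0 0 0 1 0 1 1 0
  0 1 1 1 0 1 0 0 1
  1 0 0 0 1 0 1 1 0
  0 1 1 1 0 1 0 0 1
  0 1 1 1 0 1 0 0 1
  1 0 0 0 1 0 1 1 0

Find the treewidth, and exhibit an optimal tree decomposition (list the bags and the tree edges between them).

Each bag holds 5 vertices, so the decomposition has width 4, which upper-bounds the treewidth. For the lower bound: the 5 vertex sets {c,g}, {b,e}, {d,h}, {a}, {f} are disjoint, each induces a connected subgraph, and every pair is joined by at least one edge of G. Contracting each set to a single vertex therefore yields K_{5} as a minor, and since treewidth is minor-monotone, tw(G) ≥ tw(K_{5}) = 4. The upper and lower bounds meet at 4, so that is the treewidth.

Treewidth 4.
Bags: B1 = {a, c, e, g, h}  B2 = {a, b, e, g, h}  B3 = {a, d, e, g, h}  B4 = {a, e, f, g, h}  B5 = {a, e, g, h, i}
Tree: B1–B2, B2–B3, B3–B4, B4–B5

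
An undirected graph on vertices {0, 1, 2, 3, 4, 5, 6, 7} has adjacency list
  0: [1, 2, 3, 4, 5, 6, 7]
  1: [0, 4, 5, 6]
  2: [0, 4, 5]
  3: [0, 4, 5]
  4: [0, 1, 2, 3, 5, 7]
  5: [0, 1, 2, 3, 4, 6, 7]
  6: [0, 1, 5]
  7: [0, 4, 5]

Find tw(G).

A width-3 tree decomposition is:
Bags: B1 = {0, 4, 5, 7}  B2 = {0, 3, 4, 5}  B3 = {0, 1, 4, 5}  B4 = {0, 1, 5, 6}  B5 = {0, 2, 4, 5}
Tree: B1–B2, B2–B3, B3–B4, B1–B5
The largest bag has 4 vertices, giving width 3; this decomposition certifies tw(G) ≤ 3. On the other hand G contains the 4-clique {0, 1, 4, 5}. A clique must lie in a single bag of any decomposition, so no decomposition can have width below 3. Hence tw(G) = 3 exactly.

3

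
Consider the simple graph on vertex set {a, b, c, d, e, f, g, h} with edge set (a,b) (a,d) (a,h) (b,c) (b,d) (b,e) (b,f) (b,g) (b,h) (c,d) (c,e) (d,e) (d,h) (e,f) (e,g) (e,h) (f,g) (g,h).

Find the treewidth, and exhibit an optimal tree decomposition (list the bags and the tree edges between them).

Treewidth 3.
One optimal decomposition is:
Bags: B1 = {a, b, d, h}  B2 = {b, d, e, h}  B3 = {b, e, g, h}  B4 = {b, e, f, g}  B5 = {b, c, d, e}
Tree: B1–B2, B2–B3, B3–B4, B2–B5

Each bag holds 4 vertices, so the decomposition has width 3, which upper-bounds the treewidth. For the lower bound, the 4 vertices {b, d, e, h} are pairwise adjacent, and any tree decomposition puts a clique entirely inside one bag — forcing width ≥ 3. Therefore the treewidth is 3.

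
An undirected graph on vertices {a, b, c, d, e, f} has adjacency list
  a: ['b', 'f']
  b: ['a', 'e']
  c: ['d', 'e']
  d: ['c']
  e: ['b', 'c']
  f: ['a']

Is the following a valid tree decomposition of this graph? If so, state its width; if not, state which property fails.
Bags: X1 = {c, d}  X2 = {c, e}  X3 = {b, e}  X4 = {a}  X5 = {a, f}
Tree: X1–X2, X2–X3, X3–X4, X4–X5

A tree decomposition must satisfy three properties: every vertex lies in some bag; for every edge, both endpoints lie together in some bag; and for every vertex, the bags containing it form a connected subtree. Here edge (b,a) lies in no bag, so the decomposition is invalid.

No — edge (b,a) lies in no bag.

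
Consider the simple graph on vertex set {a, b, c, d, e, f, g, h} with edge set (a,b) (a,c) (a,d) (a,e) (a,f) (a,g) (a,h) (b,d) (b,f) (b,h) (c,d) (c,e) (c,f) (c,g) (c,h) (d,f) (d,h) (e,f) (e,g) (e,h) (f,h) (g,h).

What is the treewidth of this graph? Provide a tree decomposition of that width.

Each bag holds 5 vertices, so the decomposition has width 4, which upper-bounds the treewidth. On the other hand G contains the 5-clique {a, c, e, g, h}. A clique must lie in a single bag of any decomposition, so no decomposition can have width below 4. Combining the bounds, tw(G) = 4.

Treewidth 4.
One such decomposition:
Bags: B1 = {a, c, d, f, h}  B2 = {a, c, e, f, h}  B3 = {a, b, d, f, h}  B4 = {a, c, e, g, h}
Tree: B1–B2, B1–B3, B2–B4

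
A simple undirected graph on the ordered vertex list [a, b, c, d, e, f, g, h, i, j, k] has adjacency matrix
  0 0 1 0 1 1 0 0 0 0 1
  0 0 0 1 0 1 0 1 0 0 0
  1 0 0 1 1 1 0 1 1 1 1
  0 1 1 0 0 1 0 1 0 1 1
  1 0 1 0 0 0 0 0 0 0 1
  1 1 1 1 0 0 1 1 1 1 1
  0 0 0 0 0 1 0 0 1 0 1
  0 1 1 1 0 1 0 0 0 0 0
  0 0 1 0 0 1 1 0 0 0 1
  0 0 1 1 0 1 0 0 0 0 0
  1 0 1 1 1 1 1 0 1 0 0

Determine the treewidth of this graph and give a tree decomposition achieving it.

The largest bag has 4 vertices, giving width 3; this decomposition certifies tw(G) ≤ 3. Conversely, {a, c, e, k} is a clique of size 4, and the vertices of any clique must share a bag in every tree decomposition; so some bag has ≥ 4 vertices and tw(G) ≥ 3. Hence tw(G) = 3 exactly.

Treewidth 3.
Bags: B1 = {c, d, f, k}  B2 = {c, f, i, k}  B3 = {a, c, f, k}  B4 = {c, d, f, j}  B5 = {c, d, f, h}  B6 = {a, c, e, k}  B7 = {b, d, f, h}  B8 = {f, g, i, k}
Tree: B1–B2, B1–B3, B1–B4, B1–B5, B3–B6, B5–B7, B2–B8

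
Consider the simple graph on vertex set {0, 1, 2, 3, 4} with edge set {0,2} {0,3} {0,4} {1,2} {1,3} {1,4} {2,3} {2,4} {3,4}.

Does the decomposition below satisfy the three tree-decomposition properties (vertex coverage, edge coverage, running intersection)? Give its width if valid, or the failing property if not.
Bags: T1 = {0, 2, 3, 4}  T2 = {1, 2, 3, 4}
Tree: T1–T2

Every vertex of G appears in some bag (union = {0, 1, 2, 3, 4}); every edge is covered by a bag; and for each vertex v the set of bags containing v is connected in the bag tree. The decomposition is therefore valid. The largest bag has 4 vertices, so the width is 3.

Yes; width 3.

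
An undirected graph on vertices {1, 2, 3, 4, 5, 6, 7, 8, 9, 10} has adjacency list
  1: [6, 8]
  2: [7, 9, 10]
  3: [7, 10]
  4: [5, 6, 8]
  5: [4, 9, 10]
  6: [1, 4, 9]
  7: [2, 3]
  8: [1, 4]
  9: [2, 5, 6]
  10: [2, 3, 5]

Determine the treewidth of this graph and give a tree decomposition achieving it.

Treewidth 2.
One such decomposition:
Bags: B1 = {1, 6, 8}  B2 = {4, 6, 8}  B3 = {4, 6, 9}  B4 = {4, 5, 9}  B5 = {2, 5, 9}  B6 = {2, 5, 10}  B7 = {2, 7, 10}  B8 = {3, 7, 10}
Tree: B1–B2, B2–B3, B3–B4, B4–B5, B5–B6, B6–B7, B7–B8

Each bag holds 3 vertices, so the decomposition has width 2, which upper-bounds the treewidth. The edges 1–8–4–6–1 form a cycle, so G is not a tree and its treewidth is at least 2. Hence tw(G) = 2 exactly.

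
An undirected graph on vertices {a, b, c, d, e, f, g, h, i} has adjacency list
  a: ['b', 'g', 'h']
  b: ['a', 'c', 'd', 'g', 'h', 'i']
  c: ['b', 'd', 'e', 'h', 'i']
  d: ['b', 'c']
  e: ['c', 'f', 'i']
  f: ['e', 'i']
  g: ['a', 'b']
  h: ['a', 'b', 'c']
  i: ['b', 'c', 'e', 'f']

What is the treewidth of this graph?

2

A width-2 tree decomposition is:
Bags: B1 = {c, e, i}  B2 = {b, c, i}  B3 = {b, c, d}  B4 = {b, c, h}  B5 = {e, f, i}  B6 = {a, b, h}  B7 = {a, b, g}
Tree: B1–B2, B2–B3, B3–B4, B1–B5, B4–B6, B6–B7
The largest bag has 3 vertices, giving width 2; this decomposition certifies tw(G) ≤ 2. For the lower bound, the 3 vertices {c, e, i} are pairwise adjacent, and any tree decomposition puts a clique entirely inside one bag — forcing width ≥ 2. Combining the bounds, tw(G) = 2.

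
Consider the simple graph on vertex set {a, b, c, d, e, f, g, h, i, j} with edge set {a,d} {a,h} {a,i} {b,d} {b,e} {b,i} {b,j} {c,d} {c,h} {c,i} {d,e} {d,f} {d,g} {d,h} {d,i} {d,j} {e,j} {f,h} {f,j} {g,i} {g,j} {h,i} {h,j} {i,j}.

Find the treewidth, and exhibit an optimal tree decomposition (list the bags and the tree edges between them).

Treewidth 3.
Bags: B1 = {b, d, e, j}  B2 = {b, d, i, j}  B3 = {d, h, i, j}  B4 = {d, g, i, j}  B5 = {a, d, h, i}  B6 = {c, d, h, i}  B7 = {d, f, h, j}
Tree: B1–B2, B2–B3, B3–B4, B3–B5, B3–B6, B3–B7

Every bag has size at most 4, so the width is 4 − 1 = 3 and tw(G) ≤ 3. On the other hand G contains the 4-clique {b, d, e, j}. A clique must lie in a single bag of any decomposition, so no decomposition can have width below 3. Therefore the treewidth is 3.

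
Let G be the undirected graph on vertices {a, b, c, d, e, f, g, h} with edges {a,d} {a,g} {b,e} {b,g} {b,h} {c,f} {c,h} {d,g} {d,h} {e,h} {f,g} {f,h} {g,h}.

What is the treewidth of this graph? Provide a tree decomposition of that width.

Treewidth 2.
One such decomposition:
Bags: B1 = {b, g, h}  B2 = {f, g, h}  B3 = {d, g, h}  B4 = {a, d, g}  B5 = {c, f, h}  B6 = {b, e, h}
Tree: B1–B2, B2–B3, B3–B4, B2–B5, B1–B6

Each bag holds 3 vertices, so the decomposition has width 2, which upper-bounds the treewidth. On the other hand G contains the 3-clique {d, g, h}. A clique must lie in a single bag of any decomposition, so no decomposition can have width below 2. Therefore the treewidth is 2.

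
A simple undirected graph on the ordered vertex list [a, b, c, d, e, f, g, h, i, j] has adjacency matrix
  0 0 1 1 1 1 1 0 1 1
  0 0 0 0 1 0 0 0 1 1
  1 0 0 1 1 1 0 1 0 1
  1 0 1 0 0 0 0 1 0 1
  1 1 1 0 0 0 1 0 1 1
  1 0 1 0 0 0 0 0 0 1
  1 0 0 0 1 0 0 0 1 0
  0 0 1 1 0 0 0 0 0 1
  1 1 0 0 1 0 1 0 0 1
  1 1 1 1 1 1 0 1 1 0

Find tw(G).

A width-3 tree decomposition is:
Bags: B1 = {a, c, e, j}  B2 = {a, e, i, j}  B3 = {b, e, i, j}  B4 = {a, e, g, i}  B5 = {a, c, d, j}  B6 = {c, d, h, j}  B7 = {a, c, f, j}
Tree: B1–B2, B2–B3, B2–B4, B1–B5, B5–B6, B5–B7
Each bag holds 4 vertices, so the decomposition has width 3, which upper-bounds the treewidth. For the lower bound, the 4 vertices {a, e, g, i} are pairwise adjacent, and any tree decomposition puts a clique entirely inside one bag — forcing width ≥ 3. Hence tw(G) = 3 exactly.

3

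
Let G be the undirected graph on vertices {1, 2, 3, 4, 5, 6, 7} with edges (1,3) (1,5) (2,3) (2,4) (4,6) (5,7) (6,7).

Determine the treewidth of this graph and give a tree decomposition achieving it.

Treewidth 2.
Bags: B1 = {2, 3, 4}  B2 = {3, 4, 6}  B3 = {3, 6, 7}  B4 = {3, 5, 7}  B5 = {1, 3, 5}
Tree: B1–B2, B2–B3, B3–B4, B4–B5

Each bag holds 3 vertices, so the decomposition has width 2, which upper-bounds the treewidth. Since 3–2–4–6–7–5–1–3 is a cycle in G, G is not acyclic. Forests are exactly the graphs of treewidth ≤ 1, so tw(G) ≥ 2. Hence tw(G) = 2 exactly.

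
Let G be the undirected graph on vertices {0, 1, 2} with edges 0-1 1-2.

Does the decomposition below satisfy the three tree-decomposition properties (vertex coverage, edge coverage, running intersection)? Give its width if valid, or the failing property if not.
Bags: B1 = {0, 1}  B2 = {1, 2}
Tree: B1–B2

Yes; width 1.

Checking the three conditions: (i) the bags cover all of {0, 1, 2}; (ii) for each edge, some bag contains both endpoints; (iii) the bags containing any fixed vertex form a subtree. All hold, so the decomposition is valid with width 2 − 1 = 1.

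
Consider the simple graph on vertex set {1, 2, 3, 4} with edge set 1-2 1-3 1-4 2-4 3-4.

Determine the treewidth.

A width-2 tree decomposition is:
Bags: B1 = {1, 3, 4}  B2 = {1, 2, 4}
Tree: B1–B2
The largest bag has 3 vertices, giving width 2; this decomposition certifies tw(G) ≤ 2. Conversely, {1, 2, 4} is a clique of size 3, and the vertices of any clique must share a bag in every tree decomposition; so some bag has ≥ 3 vertices and tw(G) ≥ 2. Therefore the treewidth is 2.

2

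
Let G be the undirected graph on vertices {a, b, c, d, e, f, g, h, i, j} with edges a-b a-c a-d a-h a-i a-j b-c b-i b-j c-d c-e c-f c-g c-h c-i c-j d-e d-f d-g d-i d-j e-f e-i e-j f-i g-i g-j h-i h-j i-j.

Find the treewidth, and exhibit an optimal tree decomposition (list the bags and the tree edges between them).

Treewidth 4.
One such decomposition:
Bags: B1 = {c, d, g, i, j}  B2 = {c, d, e, i, j}  B3 = {a, c, d, i, j}  B4 = {a, c, h, i, j}  B5 = {a, b, c, i, j}  B6 = {c, d, e, f, i}
Tree: B1–B2, B1–B3, B3–B4, B3–B5, B2–B6

Every bag has size at most 5, so the width is 5 − 1 = 4 and tw(G) ≤ 4. For the lower bound, the 5 vertices {c, d, g, i, j} are pairwise adjacent, and any tree decomposition puts a clique entirely inside one bag — forcing width ≥ 4. Combining the bounds, tw(G) = 4.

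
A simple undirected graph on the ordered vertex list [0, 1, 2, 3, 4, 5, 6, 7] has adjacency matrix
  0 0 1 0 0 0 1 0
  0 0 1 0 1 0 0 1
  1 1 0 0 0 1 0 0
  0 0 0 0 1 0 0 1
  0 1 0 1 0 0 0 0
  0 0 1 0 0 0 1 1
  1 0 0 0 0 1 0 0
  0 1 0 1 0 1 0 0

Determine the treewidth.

A width-2 tree decomposition is:
Bags: B1 = {0, 5, 6}  B2 = {0, 2, 5}  B3 = {2, 5, 7}  B4 = {1, 2, 7}  B5 = {1, 3, 7}  B6 = {1, 3, 4}
Tree: B1–B2, B2–B3, B3–B4, B4–B5, B5–B6
Each bag holds 3 vertices, so the decomposition has width 2, which upper-bounds the treewidth. Since 6–0–2–5–6 is a cycle in G, G is not acyclic. Forests are exactly the graphs of treewidth ≤ 1, so tw(G) ≥ 2. Hence tw(G) = 2 exactly.

2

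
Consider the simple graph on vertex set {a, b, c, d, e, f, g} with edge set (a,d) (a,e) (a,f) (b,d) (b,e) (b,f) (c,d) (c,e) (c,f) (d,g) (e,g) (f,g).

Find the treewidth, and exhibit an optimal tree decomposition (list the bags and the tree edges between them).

Treewidth 3.
One such decomposition:
Bags: B1 = {c, d, e, f}  B2 = {a, d, e, f}  B3 = {d, e, f, g}  B4 = {b, d, e, f}
Tree: B1–B2, B2–B3, B3–B4

Each bag holds 4 vertices, so the decomposition has width 3, which upper-bounds the treewidth. For the lower bound: the 4 vertex sets {c,d}, {a,e}, {f}, {g} are disjoint, each induces a connected subgraph, and every pair is joined by at least one edge of G. Contracting each set to a single vertex therefore yields K_{4} as a minor, and since treewidth is minor-monotone, tw(G) ≥ tw(K_{4}) = 3. Hence tw(G) = 3 exactly.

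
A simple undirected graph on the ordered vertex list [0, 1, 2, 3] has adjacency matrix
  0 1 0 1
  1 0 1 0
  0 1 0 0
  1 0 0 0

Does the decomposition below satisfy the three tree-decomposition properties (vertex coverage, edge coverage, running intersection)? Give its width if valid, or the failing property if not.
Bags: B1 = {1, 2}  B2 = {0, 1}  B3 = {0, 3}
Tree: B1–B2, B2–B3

Yes; width 1.

Vertex coverage: the bags together contain {0, 1, 2, 3}, the full vertex set. Edge coverage: each edge of G has both endpoints in at least one bag. Running intersection: for every vertex, the bags containing it form a connected subtree. All three properties hold, so this is a valid tree decomposition of width max|bag| − 1 = 1, and hence tw(G) ≤ 1.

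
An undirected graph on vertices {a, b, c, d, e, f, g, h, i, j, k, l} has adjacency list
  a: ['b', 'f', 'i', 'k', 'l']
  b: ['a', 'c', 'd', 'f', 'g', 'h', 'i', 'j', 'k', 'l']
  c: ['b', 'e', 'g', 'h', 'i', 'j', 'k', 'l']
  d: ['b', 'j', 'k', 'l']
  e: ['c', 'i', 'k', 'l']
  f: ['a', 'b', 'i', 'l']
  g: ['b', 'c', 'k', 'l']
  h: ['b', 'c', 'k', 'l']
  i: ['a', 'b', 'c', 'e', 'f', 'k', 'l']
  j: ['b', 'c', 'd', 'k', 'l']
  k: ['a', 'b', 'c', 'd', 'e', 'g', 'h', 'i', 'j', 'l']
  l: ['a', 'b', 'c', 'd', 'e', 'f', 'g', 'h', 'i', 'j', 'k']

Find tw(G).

A width-4 tree decomposition is:
Bags: B1 = {a, b, i, k, l}  B2 = {a, b, f, i, l}  B3 = {b, c, i, k, l}  B4 = {b, c, j, k, l}  B5 = {c, e, i, k, l}  B6 = {b, d, j, k, l}  B7 = {b, c, g, k, l}  B8 = {b, c, h, k, l}
Tree: B1–B2, B1–B3, B3–B4, B3–B5, B4–B6, B4–B7, B7–B8
Each bag holds 5 vertices, so the decomposition has width 4, which upper-bounds the treewidth. Conversely, {a, b, f, i, l} is a clique of size 5, and the vertices of any clique must share a bag in every tree decomposition; so some bag has ≥ 5 vertices and tw(G) ≥ 4. The upper and lower bounds meet at 4, so that is the treewidth.

4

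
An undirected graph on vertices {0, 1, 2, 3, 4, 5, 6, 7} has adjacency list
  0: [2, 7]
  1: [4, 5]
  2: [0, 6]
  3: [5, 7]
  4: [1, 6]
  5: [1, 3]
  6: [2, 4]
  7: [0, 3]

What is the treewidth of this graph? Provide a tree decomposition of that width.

Treewidth 2.
Bags: B1 = {0, 2, 7}  B2 = {2, 6, 7}  B3 = {4, 6, 7}  B4 = {1, 4, 7}  B5 = {1, 5, 7}  B6 = {3, 5, 7}
Tree: B1–B2, B2–B3, B3–B4, B4–B5, B5–B6

The largest bag has 3 vertices, giving width 2; this decomposition certifies tw(G) ≤ 2. For the lower bound, G contains the cycle 7–0–2–6–4–1–5–3–7, so G is not a forest; only forests have treewidth ≤ 1, hence tw(G) ≥ 2. The upper and lower bounds meet at 2, so that is the treewidth.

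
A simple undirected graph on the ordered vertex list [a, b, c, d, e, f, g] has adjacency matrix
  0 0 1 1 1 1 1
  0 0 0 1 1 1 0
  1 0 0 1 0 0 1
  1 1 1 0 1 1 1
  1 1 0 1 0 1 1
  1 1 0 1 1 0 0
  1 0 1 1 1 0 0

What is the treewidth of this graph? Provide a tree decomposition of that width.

Treewidth 3.
Bags: B1 = {a, d, e, f}  B2 = {a, d, e, g}  B3 = {a, c, d, g}  B4 = {b, d, e, f}
Tree: B1–B2, B2–B3, B1–B4

Every bag has size at most 4, so the width is 4 − 1 = 3 and tw(G) ≤ 3. On the other hand G contains the 4-clique {a, d, e, g}. A clique must lie in a single bag of any decomposition, so no decomposition can have width below 3. Therefore the treewidth is 3.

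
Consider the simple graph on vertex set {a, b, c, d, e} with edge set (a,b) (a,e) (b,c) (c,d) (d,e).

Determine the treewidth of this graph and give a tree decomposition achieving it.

Each bag holds 3 vertices, so the decomposition has width 2, which upper-bounds the treewidth. For the lower bound, G contains the cycle e–a–b–c–d–e, so G is not a forest; only forests have treewidth ≤ 1, hence tw(G) ≥ 2. Combining the bounds, tw(G) = 2.

Treewidth 2.
Bags: B1 = {a, b, e}  B2 = {b, c, e}  B3 = {c, d, e}
Tree: B1–B2, B2–B3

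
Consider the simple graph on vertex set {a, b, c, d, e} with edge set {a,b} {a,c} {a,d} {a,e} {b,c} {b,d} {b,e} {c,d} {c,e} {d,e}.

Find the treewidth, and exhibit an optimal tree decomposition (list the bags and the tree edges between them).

A single bag containing all 5 vertices is trivially a valid decomposition of width 4. For the lower bound, the 5 vertices {a, b, c, d, e} are pairwise adjacent, and any tree decomposition puts a clique entirely inside one bag — forcing width ≥ 4. Combining the bounds, tw(G) = 4.

Treewidth 4.
Bags: B1 = {a, b, c, d, e}
Tree: (single bag)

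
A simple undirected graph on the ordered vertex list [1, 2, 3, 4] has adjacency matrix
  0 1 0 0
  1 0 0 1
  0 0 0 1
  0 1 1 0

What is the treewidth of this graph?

A width-1 tree decomposition is:
Bags: B1 = {1, 2}  B2 = {2, 4}  B3 = {3, 4}
Tree: B1–B2, B2–B3
The largest bag has 2 vertices, giving width 1; this decomposition certifies tw(G) ≤ 1. Any graph with an edge has treewidth ≥ 1, and G has the edge 1–2. The upper and lower bounds meet at 1, so that is the treewidth.

1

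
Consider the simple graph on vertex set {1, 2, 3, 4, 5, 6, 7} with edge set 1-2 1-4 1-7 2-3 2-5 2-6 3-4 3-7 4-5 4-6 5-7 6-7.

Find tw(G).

3

A width-3 tree decomposition is:
Bags: B1 = {1, 2, 4, 7}  B2 = {2, 4, 5, 7}  B3 = {2, 4, 6, 7}  B4 = {2, 3, 4, 7}
Tree: B1–B2, B2–B3, B3–B4
Every bag has size at most 4, so the width is 4 − 1 = 3 and tw(G) ≤ 3. For the lower bound: the 4 vertex sets {1,2}, {4,5}, {7}, {6} are disjoint, each induces a connected subgraph, and every pair is joined by at least one edge of G. Contracting each set to a single vertex therefore yields K_{4} as a minor, and since treewidth is minor-monotone, tw(G) ≥ tw(K_{4}) = 3. Therefore the treewidth is 3.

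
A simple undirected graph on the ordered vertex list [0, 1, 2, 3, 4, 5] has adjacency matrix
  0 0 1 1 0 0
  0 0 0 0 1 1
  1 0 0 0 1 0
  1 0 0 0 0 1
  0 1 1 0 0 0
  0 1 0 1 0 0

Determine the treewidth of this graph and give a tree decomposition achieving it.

The largest bag has 3 vertices, giving width 2; this decomposition certifies tw(G) ≤ 2. The edges 1–4–2–0–3–5–1 form a cycle, so G is not a tree and its treewidth is at least 2. Combining the bounds, tw(G) = 2.

Treewidth 2.
One optimal decomposition is:
Bags: B1 = {1, 2, 4}  B2 = {0, 1, 2}  B3 = {0, 1, 3}  B4 = {1, 3, 5}
Tree: B1–B2, B2–B3, B3–B4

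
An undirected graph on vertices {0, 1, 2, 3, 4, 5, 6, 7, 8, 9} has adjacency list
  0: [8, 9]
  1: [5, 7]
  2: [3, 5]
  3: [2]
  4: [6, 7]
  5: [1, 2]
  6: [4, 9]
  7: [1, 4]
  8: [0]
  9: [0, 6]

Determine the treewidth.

A width-1 tree decomposition is:
Bags: B1 = {0, 8}  B2 = {0, 9}  B3 = {6, 9}  B4 = {4, 6}  B5 = {4, 7}  B6 = {1, 7}  B7 = {1, 5}  B8 = {2, 5}  B9 = {2, 3}
Tree: B1–B2, B2–B3, B3–B4, B4–B5, B5–B6, B6–B7, B7–B8, B8–B9
Each bag holds 2 vertices, so the decomposition has width 1, which upper-bounds the treewidth. G has an edge, so its treewidth is at least 1. The upper and lower bounds meet at 1, so that is the treewidth.

1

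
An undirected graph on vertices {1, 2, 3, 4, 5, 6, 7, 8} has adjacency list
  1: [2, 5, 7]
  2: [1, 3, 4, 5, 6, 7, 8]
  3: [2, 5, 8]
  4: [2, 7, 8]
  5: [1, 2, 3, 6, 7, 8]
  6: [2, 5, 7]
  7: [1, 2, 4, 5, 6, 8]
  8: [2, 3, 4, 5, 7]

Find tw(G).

3

A width-3 tree decomposition is:
Bags: B1 = {2, 5, 6, 7}  B2 = {2, 5, 7, 8}  B3 = {2, 4, 7, 8}  B4 = {2, 3, 5, 8}  B5 = {1, 2, 5, 7}
Tree: B1–B2, B2–B3, B2–B4, B2–B5
Every bag has size at most 4, so the width is 4 − 1 = 3 and tw(G) ≤ 3. For the lower bound, the 4 vertices {2, 4, 7, 8} are pairwise adjacent, and any tree decomposition puts a clique entirely inside one bag — forcing width ≥ 3. Hence tw(G) = 3 exactly.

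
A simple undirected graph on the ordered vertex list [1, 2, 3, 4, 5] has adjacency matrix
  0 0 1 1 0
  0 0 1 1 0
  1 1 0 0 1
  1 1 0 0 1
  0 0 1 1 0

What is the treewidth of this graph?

2

A width-2 tree decomposition is:
Bags: B1 = {1, 3, 4}  B2 = {3, 4, 5}  B3 = {2, 3, 4}
Tree: B1–B2, B2–B3
Each bag holds 3 vertices, so the decomposition has width 2, which upper-bounds the treewidth. Since 1–4–5–3–1 is a cycle in G, G is not acyclic. Forests are exactly the graphs of treewidth ≤ 1, so tw(G) ≥ 2. Hence tw(G) = 2 exactly.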